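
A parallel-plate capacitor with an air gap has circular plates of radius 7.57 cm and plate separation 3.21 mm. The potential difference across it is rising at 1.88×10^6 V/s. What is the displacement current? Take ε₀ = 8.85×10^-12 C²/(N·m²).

9.33×10^-5 A

The displacement current equals the charging current C dV/dt. With C = ε₀A/d = (8.85×10^-12)(0.01800)/(3.21×10^-3) = 4.963×10^-11 F, I_d = (4.963×10^-11)(1.88×10^6) = 9.33×10^-5 A.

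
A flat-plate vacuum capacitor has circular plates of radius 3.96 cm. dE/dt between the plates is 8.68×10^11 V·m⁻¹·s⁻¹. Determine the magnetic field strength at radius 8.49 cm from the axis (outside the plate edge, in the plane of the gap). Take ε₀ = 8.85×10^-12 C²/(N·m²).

8.92×10^-8 T

I_d = ε₀ dΦ_E/dt = ε₀ πR² (dE/dt) = (8.85×10^-12)(4.927×10^-3)(8.68×10^11) = 0.03785 A through the full plate area.
For r ≥ R the full I_d is enclosed: B = μ₀ I_d/(2πr) = (4π×10^-7)(0.03785)/(2π·0.0849) = 8.92×10^-8 T.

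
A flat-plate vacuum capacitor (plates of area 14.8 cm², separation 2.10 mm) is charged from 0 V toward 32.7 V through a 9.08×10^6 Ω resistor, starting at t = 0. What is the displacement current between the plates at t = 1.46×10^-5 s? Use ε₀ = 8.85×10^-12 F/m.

C = ε₀A/d = (8.85×10^-12)(1.48×10^-3)/(2.10×10^-3) = 6.237×10^-12 F, so τ = RC = 5.663×10^-5 s.
The conduction current is I(t) = (V₀/R) e^(−t/τ), and the displacement current between the plates equals it.
t/τ = 0.2578; I_d = (32.7/9.08×10^6) · e^(−0.2578) = (3.601×10^-6)(0.7727) = 2.78×10^-6 A.

2.78×10^-6 A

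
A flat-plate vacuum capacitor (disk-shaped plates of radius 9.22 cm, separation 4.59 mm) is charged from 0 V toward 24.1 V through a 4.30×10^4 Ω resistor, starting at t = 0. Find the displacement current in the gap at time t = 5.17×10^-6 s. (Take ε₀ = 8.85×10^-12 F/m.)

With C = ε₀A/d = (8.85×10^-12)(0.02671)/(4.59×10^-3) = 5.150×10^-11 F, the time constant is τ = RC = 2.215×10^-6 s, so t/τ = 2.334 and e^(−t/τ) = 0.09691.
I_d = I_cond = (V₀/R) e^(−t/τ) = (5.605×10^-4)(0.09691) = 5.43×10^-5 A.

5.43×10^-5 A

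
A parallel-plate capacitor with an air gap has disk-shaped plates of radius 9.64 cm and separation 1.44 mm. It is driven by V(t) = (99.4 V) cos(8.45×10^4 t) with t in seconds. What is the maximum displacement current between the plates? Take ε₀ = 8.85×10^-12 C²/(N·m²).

(dE/dt)_max = V₀ω/d = 5.833×10^9 V/(m·s); ω = 8.45×10^4 rad/s.
I_d,max = ε₀ A (dE/dt)_max = (8.85×10^-12)(0.02919)(5.833×10^9) = 1.51×10^-3 A.

1.51×10^-3 A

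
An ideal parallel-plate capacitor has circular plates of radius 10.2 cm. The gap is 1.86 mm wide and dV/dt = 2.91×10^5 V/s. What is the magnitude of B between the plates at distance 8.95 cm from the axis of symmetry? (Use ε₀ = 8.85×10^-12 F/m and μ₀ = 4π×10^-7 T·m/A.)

7.79×10^-11 T

dE/dt = (dV/dt)/d = 1.565×10^8 V/(m·s); I_d = ε₀(πR²)(dE/dt) = (8.85×10^-12)(0.03269)(1.565×10^8) = 4.528×10^-5 A.
For r < R the Ampère–Maxwell law gives B(2πr) = μ₀ I_d (r²/R²), so B = μ₀ I_d r/(2πR²) = (4π×10^-7)(4.528×10^-5)(0.0895)/(2π·0.102²) = 7.79×10^-11 T.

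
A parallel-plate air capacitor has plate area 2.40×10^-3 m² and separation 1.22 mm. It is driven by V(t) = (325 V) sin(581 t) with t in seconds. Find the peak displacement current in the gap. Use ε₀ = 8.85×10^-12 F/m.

(dE/dt)_max = V₀ω/d = 1.548×10^8 V/(m·s); ω = 581 rad/s.
I_d,max = ε₀ A (dE/dt)_max = (8.85×10^-12)(2.40×10^-3)(1.548×10^8) = 3.29×10^-6 A.

3.29×10^-6 A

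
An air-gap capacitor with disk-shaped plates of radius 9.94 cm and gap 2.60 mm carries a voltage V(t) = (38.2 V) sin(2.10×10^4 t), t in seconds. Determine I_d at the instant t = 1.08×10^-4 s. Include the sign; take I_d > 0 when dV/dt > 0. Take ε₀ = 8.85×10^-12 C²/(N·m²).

-5.44×10^-5 A

dV/dt = (38.2)(2.10×10^4)·cos(2.268) = -5.151×10^5 V/s.
I_d = C dV/dt with C = ε₀A/d = (8.85×10^-12)(0.03104)/(2.60×10^-3) = 1.057×10^-10 F, so I_d = (1.057×10^-10)(-5.151×10^5) = -5.44×10^-5 A.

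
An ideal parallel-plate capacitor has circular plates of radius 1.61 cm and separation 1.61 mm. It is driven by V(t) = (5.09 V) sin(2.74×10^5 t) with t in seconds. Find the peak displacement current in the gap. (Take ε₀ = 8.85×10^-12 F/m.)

C = ε₀A/d = (8.85×10^-12)(8.143×10^-4)/(1.61×10^-3) = 4.476×10^-12 F; ω = 2.74×10^5 rad/s.
I_d = C dV/dt, so |I_d|_max = C V₀ ω = (4.476×10^-12)(5.09)(2.74×10^5) = 6.24×10^-6 A.

6.24×10^-6 A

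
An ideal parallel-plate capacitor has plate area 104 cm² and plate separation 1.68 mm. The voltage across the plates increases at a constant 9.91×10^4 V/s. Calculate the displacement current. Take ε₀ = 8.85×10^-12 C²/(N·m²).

E = V/d so dE/dt = (dV/dt)/d = 5.899×10^7 V/(m·s), and I_d = ε₀ A dE/dt = (8.85×10^-12)(0.0104)(5.899×10^7) = 5.43×10^-6 A.

5.43×10^-6 A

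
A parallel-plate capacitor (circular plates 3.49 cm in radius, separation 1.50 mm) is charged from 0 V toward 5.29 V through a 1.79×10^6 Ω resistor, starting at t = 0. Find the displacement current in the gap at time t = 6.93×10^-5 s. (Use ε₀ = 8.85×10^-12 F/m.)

With C = ε₀A/d = (8.85×10^-12)(3.826×10^-3)/(1.50×10^-3) = 2.257×10^-11 F, the time constant is τ = RC = 4.040×10^-5 s, so t/τ = 1.715 and e^(−t/τ) = 0.1800.
I_d = I_cond = (V₀/R) e^(−t/τ) = (2.955×10^-6)(0.1800) = 5.32×10^-7 A.

5.32×10^-7 A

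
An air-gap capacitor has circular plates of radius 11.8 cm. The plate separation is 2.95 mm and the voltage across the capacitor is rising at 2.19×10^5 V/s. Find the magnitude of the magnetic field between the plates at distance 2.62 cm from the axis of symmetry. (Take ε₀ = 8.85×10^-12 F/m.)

I_d = C dV/dt with C = ε₀πR²/d = 1.312×10^-10 F, so I_d = (1.312×10^-10)(2.19×10^5) = 2.873×10^-5 A.
For r < R the Ampère–Maxwell law gives B(2πr) = μ₀ I_d (r²/R²), so B = μ₀ I_d r/(2πR²) = (4π×10^-7)(2.873×10^-5)(0.0262)/(2π·0.118²) = 1.08×10^-11 T.

1.08×10^-11 T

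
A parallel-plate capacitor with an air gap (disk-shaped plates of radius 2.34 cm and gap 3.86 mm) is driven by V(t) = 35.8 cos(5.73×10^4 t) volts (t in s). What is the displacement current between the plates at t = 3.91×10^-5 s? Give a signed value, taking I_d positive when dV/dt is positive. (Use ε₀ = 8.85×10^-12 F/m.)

C = ε₀A/d = (8.85×10^-12)(1.720×10^-3)/(3.86×10^-3) = 3.944×10^-12 F. dV/dt = V₀ω·−sin(ωt); at ωt = 2.24043 rad this factor is -0.7840.
I_d = C dV/dt = (3.944×10^-12)(35.8)(5.73×10^4)(-0.7840) = -6.34×10^-6 A.

-6.34×10^-6 A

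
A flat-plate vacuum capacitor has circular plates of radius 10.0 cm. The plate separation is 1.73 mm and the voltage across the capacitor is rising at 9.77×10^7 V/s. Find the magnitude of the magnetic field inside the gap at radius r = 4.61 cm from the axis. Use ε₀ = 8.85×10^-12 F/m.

1.45×10^-8 T

I_d = C dV/dt with C = ε₀πR²/d = 1.607×10^-10 F, so I_d = (1.607×10^-10)(9.77×10^7) = 0.01570 A.
An Ampèrian loop of radius r encloses a fraction (r/R)² of I_d. Then B·2πr = μ₀ I_d (r/R)², giving B = μ₀ I_d r/(2πR²) = 1.45×10^-8 T.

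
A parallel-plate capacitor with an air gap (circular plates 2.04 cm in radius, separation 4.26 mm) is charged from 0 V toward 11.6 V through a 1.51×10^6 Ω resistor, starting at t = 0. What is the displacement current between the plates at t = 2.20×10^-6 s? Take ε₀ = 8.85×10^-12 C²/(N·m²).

With C = ε₀A/d = (8.85×10^-12)(1.307×10^-3)/(4.26×10^-3) = 2.715×10^-12 F, the time constant is τ = RC = 4.100×10^-6 s, so t/τ = 0.5366 and e^(−t/τ) = 0.5847.
I_d = I_cond = (V₀/R) e^(−t/τ) = (7.682×10^-6)(0.5847) = 4.49×10^-6 A.

4.49×10^-6 A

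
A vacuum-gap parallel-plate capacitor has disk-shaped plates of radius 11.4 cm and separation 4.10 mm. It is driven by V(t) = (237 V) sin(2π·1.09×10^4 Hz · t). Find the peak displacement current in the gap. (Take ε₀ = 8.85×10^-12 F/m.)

1.43×10^-3 A

C = ε₀A/d = (8.85×10^-12)(0.04083)/(4.10×10^-3) = 8.813×10^-11 F; ω = 2πf = 6.849×10^4 rad/s.
I_d = C dV/dt, so |I_d|_max = C V₀ ω = (8.813×10^-11)(237)(6.849×10^4) = 1.43×10^-3 A.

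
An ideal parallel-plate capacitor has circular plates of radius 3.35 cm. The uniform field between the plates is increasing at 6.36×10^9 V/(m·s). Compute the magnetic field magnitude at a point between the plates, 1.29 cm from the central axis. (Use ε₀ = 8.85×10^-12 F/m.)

Total displacement current: I_d = ε₀(πR²)(dE/dt) = (8.85×10^-12)(3.526×10^-3)(6.36×10^9) = 1.985×10^-4 A.
An Ampèrian loop of radius r encloses a fraction (r/R)² of I_d. Then B·2πr = μ₀ I_d (r/R)², giving B = μ₀ I_d r/(2πR²) = 4.56×10^-10 T.

4.56×10^-10 T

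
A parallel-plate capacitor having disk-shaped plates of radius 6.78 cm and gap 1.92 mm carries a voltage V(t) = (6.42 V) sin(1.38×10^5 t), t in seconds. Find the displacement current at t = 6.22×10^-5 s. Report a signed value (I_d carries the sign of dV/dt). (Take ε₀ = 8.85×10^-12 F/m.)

dV/dt = (6.42)(1.38×10^5)·cos(8.5836) = -5.906×10^5 V/s.
I_d = C dV/dt with C = ε₀A/d = (8.85×10^-12)(0.01444)/(1.92×10^-3) = 6.656×10^-11 F, so I_d = (6.656×10^-11)(-5.906×10^5) = -3.93×10^-5 A.

-3.93×10^-5 A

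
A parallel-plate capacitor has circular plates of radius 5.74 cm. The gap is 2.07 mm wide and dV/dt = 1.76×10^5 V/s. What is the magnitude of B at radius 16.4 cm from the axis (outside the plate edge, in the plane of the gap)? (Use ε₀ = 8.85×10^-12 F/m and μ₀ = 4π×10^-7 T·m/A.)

9.50×10^-12 T

With E = V/d, dE/dt = 8.502×10^7 V/(m·s) and πR² = 0.01035 m², giving I_d = ε₀ πR² dE/dt = 7.788×10^-6 A.
Outside the plates the loop encloses all of I_d, so B·2πr = μ₀ I_d and B = 9.50×10^-12 T.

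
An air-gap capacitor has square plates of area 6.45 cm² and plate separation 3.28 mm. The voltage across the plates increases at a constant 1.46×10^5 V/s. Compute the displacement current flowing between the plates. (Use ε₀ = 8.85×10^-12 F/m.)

2.54×10^-7 A

The field between the plates is E = V/d, so dE/dt = (1.46×10^5)/(3.28×10^-3 m) = 4.451×10^7 V/(m·s).
I_d = ε₀ A (dE/dt) = (8.85×10^-12)(6.45×10^-4)(4.451×10^7) = 2.54×10^-7 A.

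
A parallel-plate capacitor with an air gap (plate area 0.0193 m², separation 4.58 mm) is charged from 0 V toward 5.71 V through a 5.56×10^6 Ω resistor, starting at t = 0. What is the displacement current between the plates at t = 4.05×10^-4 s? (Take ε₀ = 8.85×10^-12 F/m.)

1.46×10^-7 A

With C = ε₀A/d = (8.85×10^-12)(0.0193)/(4.58×10^-3) = 3.729×10^-11 F, the time constant is τ = RC = 2.073×10^-4 s, so t/τ = 1.954 and e^(−t/τ) = 0.1417.
I_d = I_cond = (V₀/R) e^(−t/τ) = (1.027×10^-6)(0.1417) = 1.46×10^-7 A.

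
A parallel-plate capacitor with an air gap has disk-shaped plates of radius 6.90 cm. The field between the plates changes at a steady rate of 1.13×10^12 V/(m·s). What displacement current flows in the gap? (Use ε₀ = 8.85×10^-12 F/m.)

0.150 A

With a uniform field, Φ_E = EA, so I_d = ε₀ A dE/dt = 0.150 A.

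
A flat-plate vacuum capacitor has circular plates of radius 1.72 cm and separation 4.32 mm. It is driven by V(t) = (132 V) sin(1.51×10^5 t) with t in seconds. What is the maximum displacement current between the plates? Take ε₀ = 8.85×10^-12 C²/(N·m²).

3.80×10^-5 A

The displacement current equals the conduction current C dV/dt, which peaks at C V₀ ω.
With C = ε₀A/d = (8.85×10^-12)(9.294×10^-4)/(4.32×10^-3) = 1.904×10^-12 F and ω = 1.51×10^5 rad/s, I_d,max = (1.904×10^-12)(132)(1.51×10^5) = 3.80×10^-5 A.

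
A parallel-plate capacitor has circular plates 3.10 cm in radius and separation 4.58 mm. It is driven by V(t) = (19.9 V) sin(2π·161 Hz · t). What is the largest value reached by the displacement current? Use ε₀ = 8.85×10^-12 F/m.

1.17×10^-7 A

C = ε₀A/d = (8.85×10^-12)(3.019×10^-3)/(4.58×10^-3) = 5.834×10^-12 F; ω = 2πf = 1012 rad/s.
I_d = C dV/dt, so |I_d|_max = C V₀ ω = (5.834×10^-12)(19.9)(1012) = 1.17×10^-7 A.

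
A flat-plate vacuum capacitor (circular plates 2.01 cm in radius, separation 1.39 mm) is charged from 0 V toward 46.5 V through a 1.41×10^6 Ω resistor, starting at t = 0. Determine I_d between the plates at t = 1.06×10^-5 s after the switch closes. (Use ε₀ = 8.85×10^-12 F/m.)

1.30×10^-5 A

With C = ε₀A/d = (8.85×10^-12)(1.269×10^-3)/(1.39×10^-3) = 8.080×10^-12 F, the time constant is τ = RC = 1.139×10^-5 s, so t/τ = 0.9306 and e^(−t/τ) = 0.3943.
I_d = I_cond = (V₀/R) e^(−t/τ) = (3.298×10^-5)(0.3943) = 1.30×10^-5 A.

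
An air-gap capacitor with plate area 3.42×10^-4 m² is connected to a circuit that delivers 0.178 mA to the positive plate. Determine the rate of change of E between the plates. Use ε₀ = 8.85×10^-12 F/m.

5.88×10^10 V/(m·s)

Charge continuity gives I_d = I = 1.78×10^-4 A between the plates.
Then dE/dt = I_d/(ε₀A) = 5.88×10^10 V/(m·s).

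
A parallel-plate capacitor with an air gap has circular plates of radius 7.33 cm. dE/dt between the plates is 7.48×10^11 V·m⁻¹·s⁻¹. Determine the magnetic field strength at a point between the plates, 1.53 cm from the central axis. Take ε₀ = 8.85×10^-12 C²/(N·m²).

6.36×10^-8 T

Through the whole plate area (πR² = 0.01688 m²), I_d = ε₀ πR² dE/dt = 0.1117 A.
For r < R the Ampère–Maxwell law gives B(2πr) = μ₀ I_d (r²/R²), so B = μ₀ I_d r/(2πR²) = (4π×10^-7)(0.1117)(0.0153)/(2π·0.0733²) = 6.36×10^-8 T.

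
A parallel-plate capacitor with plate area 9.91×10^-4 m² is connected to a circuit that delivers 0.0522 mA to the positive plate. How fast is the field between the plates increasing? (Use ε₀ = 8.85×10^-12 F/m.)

5.95×10^9 V/(m·s)

Charge continuity gives I_d = I = 5.22×10^-5 A between the plates.
Then dE/dt = I_d/(ε₀A) = 5.95×10^9 V/(m·s).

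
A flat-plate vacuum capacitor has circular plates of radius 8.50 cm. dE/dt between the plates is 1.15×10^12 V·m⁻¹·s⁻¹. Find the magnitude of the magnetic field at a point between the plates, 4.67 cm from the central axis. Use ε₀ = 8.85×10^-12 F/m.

2.99×10^-7 T

I_d = ε₀ dΦ_E/dt = ε₀ πR² (dE/dt) = (8.85×10^-12)(0.02270)(1.15×10^12) = 0.2310 A through the full plate area.
An Ampèrian loop of radius r encloses a fraction (r/R)² of I_d. Then B·2πr = μ₀ I_d (r/R)², giving B = μ₀ I_d r/(2πR²) = 2.99×10^-7 T.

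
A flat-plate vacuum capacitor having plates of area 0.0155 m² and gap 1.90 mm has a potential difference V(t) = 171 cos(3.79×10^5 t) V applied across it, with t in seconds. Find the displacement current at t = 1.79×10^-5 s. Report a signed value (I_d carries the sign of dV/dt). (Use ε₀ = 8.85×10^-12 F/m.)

-2.25×10^-3 A

dE/dt = (V₀ω/d)·−sin(ωt) with ωt = 6.7841 rad: (171)(3.79×10^5)(-0.4802)/(1.90×10^-3) = -1.638×10^10 V/(m·s).
I_d = ε₀ A dE/dt = (8.85×10^-12)(0.0155)(-1.638×10^10) = -2.25×10^-3 A.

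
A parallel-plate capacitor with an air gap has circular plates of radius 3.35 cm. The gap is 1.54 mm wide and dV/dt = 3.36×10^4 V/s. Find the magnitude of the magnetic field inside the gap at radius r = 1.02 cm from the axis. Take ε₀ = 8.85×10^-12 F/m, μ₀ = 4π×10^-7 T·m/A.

With E = V/d, dE/dt = 2.182×10^7 V/(m·s) and πR² = 3.526×10^-3 m², giving I_d = ε₀ πR² dE/dt = 6.809×10^-7 A.
∮B·dl = μ₀ I_d,enc with I_d,enc = I_d r²/R² = 6.312×10^-8 A; so B = μ₀ I_d,enc/(2πr) = 1.24×10^-12 T.

1.24×10^-12 T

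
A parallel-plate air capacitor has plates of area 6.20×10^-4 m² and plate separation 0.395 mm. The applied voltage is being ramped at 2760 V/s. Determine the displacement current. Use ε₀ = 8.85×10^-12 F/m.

3.83×10^-8 A

C = ε₀A/d = (8.85×10^-12)(6.20×10^-4)/(3.95×10^-4) = 1.389×10^-11 F.
I_d = C dV/dt = (1.389×10^-11)(2760) = 3.83×10^-8 A.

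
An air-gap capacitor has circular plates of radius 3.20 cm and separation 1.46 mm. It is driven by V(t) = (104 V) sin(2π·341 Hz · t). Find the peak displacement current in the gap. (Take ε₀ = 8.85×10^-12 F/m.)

C = ε₀A/d = (8.85×10^-12)(3.217×10^-3)/(1.46×10^-3) = 1.950×10^-11 F; ω = 2πf = 2143 rad/s.
I_d = C dV/dt, so |I_d|_max = C V₀ ω = (1.950×10^-11)(104)(2143) = 4.35×10^-6 A.

4.35×10^-6 A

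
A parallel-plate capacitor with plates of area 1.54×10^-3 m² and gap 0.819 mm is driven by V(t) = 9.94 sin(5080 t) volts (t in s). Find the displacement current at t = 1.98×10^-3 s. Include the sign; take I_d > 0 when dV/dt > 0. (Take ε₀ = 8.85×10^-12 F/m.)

dV/dt = (9.94)(5080)·cos(10.0584) = -4.069×10^4 V/s.
I_d = C dV/dt with C = ε₀A/d = (8.85×10^-12)(1.54×10^-3)/(8.19×10^-4) = 1.664×10^-11 F, so I_d = (1.664×10^-11)(-4.069×10^4) = -6.77×10^-7 A.

-6.77×10^-7 A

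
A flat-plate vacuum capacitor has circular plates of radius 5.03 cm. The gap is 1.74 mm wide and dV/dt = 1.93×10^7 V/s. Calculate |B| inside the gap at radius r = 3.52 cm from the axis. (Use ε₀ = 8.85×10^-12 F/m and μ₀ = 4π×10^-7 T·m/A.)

2.17×10^-9 T

I_d = C dV/dt with C = ε₀πR²/d = 4.043×10^-11 F, so I_d = (4.043×10^-11)(1.93×10^7) = 7.803×10^-4 A.
An Ampèrian loop of radius r encloses a fraction (r/R)² of I_d. Then B·2πr = μ₀ I_d (r/R)², giving B = μ₀ I_d r/(2πR²) = 2.17×10^-9 T.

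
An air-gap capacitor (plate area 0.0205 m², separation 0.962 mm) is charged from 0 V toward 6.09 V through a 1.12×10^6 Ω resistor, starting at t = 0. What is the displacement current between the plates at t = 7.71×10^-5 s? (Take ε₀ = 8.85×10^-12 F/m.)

3.77×10^-6 A

C = ε₀A/d = (8.85×10^-12)(0.0205)/(9.62×10^-4) = 1.886×10^-10 F, so τ = RC = 2.112×10^-4 s.
The conduction current is I(t) = (V₀/R) e^(−t/τ), and the displacement current between the plates equals it.
t/τ = 0.3651; I_d = (6.09/1.12×10^6) · e^(−0.3651) = (5.438×10^-6)(0.6941) = 3.77×10^-6 A.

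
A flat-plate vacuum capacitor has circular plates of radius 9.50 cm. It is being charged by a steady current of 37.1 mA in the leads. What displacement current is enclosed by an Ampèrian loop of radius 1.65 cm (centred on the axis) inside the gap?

Between the plates the displacement current equals the wire current: I_d = 37.1 mA = 0.0371 A.
The field is uniform, so I_d,enc = I_d (r/R)² = (0.0371)(1.65/9.50)² = 1.12×10^-3 A.

1.12×10^-3 A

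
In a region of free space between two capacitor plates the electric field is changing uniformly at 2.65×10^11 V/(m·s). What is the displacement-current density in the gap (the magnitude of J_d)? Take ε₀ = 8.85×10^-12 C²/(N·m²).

2.35 A/m²

J_d = ε₀ ∂E/∂t, so J_d = 2.35 A/m².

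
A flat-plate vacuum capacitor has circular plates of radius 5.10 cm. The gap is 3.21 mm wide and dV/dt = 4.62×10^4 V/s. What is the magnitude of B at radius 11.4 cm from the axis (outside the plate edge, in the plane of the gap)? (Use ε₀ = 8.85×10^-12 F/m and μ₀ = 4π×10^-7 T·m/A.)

I_d = C dV/dt with C = ε₀πR²/d = 2.253×10^-11 F, so I_d = (2.253×10^-11)(4.62×10^4) = 1.041×10^-6 A.
Outside the plates the loop encloses all of I_d, so B·2πr = μ₀ I_d and B = 1.83×10^-12 T.

1.83×10^-12 T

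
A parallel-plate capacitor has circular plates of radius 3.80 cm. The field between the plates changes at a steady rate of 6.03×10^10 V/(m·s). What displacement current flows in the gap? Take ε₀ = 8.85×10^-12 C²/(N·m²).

I_d = ε₀ A (dE/dt) = (8.85×10^-12)(4.536×10^-3 m²)(6.03×10^10) = 2.42×10^-3 A.

2.42×10^-3 A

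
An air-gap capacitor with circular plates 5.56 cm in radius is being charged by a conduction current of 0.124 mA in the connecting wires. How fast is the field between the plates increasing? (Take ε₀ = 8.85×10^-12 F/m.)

1.44×10^9 V/(m·s)

Charge continuity gives I_d = I = 1.24×10^-4 A between the plates.
Then dE/dt = I_d/(ε₀A) = 1.44×10^9 V/(m·s).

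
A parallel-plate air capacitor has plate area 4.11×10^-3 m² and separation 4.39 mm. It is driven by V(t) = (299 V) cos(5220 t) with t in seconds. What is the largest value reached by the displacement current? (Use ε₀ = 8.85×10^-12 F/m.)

(dE/dt)_max = V₀ω/d = 3.555×10^8 V/(m·s); ω = 5220 rad/s.
I_d,max = ε₀ A (dE/dt)_max = (8.85×10^-12)(4.11×10^-3)(3.555×10^8) = 1.29×10^-5 A.

1.29×10^-5 A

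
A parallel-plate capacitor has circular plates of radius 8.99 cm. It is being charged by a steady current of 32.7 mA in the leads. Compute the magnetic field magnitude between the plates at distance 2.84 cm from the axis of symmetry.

Between the plates the displacement current equals the wire current: I_d = 32.7 mA = 0.0327 A.
∮B·dl = μ₀ I_d,enc with I_d,enc = I_d r²/R² = 3.263×10^-3 A; so B = μ₀ I_d,enc/(2πr) = 2.30×10^-8 T.

2.30×10^-8 T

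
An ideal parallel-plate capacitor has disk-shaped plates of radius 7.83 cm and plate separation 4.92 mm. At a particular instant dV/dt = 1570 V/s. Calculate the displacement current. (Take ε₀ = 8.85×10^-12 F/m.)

5.44×10^-8 A

E = V/d so dE/dt = (dV/dt)/d = 3.191×10^5 V/(m·s), and I_d = ε₀ A dE/dt = (8.85×10^-12)(0.01926)(3.191×10^5) = 5.44×10^-8 A.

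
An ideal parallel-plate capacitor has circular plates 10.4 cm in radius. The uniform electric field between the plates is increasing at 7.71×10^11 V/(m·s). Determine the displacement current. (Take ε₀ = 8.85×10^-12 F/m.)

The displacement current is ε₀ times dΦ_E/dt = ε₀ A dE/dt = (8.85×10^-12)(0.03398)(7.71×10^11) = 0.232 A.

0.232 A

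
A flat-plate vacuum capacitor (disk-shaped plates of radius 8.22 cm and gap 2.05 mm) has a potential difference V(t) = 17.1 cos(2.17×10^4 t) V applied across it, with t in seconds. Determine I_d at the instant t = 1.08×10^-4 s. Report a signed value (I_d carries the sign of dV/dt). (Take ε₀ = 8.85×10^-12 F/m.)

-2.43×10^-5 A

dE/dt = (V₀ω/d)·−sin(ωt) with ωt = 2.3436 rad: (17.1)(2.17×10^4)(-0.7160)/(2.05×10^-3) = -1.296×10^8 V/(m·s).
I_d = ε₀ A dE/dt = (8.85×10^-12)(0.02123)(-1.296×10^8) = -2.43×10^-5 A.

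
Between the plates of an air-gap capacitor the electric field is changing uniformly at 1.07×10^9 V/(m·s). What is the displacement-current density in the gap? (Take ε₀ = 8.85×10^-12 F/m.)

9.47×10^-3 A/m²

J_d = ε₀ ∂E/∂t, so J_d = 9.47×10^-3 A/m².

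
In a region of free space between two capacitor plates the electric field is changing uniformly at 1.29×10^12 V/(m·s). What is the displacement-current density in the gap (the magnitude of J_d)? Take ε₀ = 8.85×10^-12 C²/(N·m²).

J_d = ε₀ ∂E/∂t, so J_d = 11.4 A/m².

11.4 A/m²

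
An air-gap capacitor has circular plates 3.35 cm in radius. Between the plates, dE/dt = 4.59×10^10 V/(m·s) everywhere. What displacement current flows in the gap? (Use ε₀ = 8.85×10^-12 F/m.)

1.43×10^-3 A

I_d = ε₀ A (dE/dt) = (8.85×10^-12)(3.526×10^-3 m²)(4.59×10^10) = 1.43×10^-3 A.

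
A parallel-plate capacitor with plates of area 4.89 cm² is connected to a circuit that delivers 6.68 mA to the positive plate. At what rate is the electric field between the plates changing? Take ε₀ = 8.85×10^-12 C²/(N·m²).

1.54×10^12 V/(m·s)

By continuity, I_d in the gap equals the 6.68 mA flowing in the wire.
Inverting I_d = ε₀ A dE/dt gives dE/dt = 6.68×10^-3 / (8.85×10^-12 · 4.89×10^-4) = 1.54×10^12 V/(m·s).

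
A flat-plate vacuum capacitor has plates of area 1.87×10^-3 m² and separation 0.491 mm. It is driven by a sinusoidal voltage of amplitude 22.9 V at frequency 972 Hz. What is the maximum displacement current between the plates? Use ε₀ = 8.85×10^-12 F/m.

4.71×10^-6 A

The displacement current equals the conduction current C dV/dt, which peaks at C V₀ ω.
With C = ε₀A/d = (8.85×10^-12)(1.87×10^-3)/(4.91×10^-4) = 3.371×10^-11 F and ω = 2πf = 6107 rad/s, I_d,max = (3.371×10^-11)(22.9)(6107) = 4.71×10^-6 A.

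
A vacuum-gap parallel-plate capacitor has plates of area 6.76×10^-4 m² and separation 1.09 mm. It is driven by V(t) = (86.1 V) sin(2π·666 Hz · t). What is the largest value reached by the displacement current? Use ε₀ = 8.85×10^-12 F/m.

1.98×10^-6 A

The displacement current equals the conduction current C dV/dt, which peaks at C V₀ ω.
With C = ε₀A/d = (8.85×10^-12)(6.76×10^-4)/(1.09×10^-3) = 5.489×10^-12 F and ω = 2πf = 4185 rad/s, I_d,max = (5.489×10^-12)(86.1)(4185) = 1.98×10^-6 A.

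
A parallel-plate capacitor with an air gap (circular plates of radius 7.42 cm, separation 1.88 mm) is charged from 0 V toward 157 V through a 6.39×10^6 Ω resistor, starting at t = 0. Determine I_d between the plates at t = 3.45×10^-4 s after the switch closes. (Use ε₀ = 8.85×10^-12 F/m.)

1.27×10^-5 A

With C = ε₀A/d = (8.85×10^-12)(0.01730)/(1.88×10^-3) = 8.144×10^-11 F, the time constant is τ = RC = 5.204×10^-4 s, so t/τ = 0.6630 and e^(−t/τ) = 0.5153.
I_d = I_cond = (V₀/R) e^(−t/τ) = (2.457×10^-5)(0.5153) = 1.27×10^-5 A.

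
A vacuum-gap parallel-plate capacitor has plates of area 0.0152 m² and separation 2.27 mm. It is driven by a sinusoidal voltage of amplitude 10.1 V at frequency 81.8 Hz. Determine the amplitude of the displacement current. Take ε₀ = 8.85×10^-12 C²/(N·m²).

(dE/dt)_max = V₀ω/d = 2.287×10^6 V/(m·s); ω = 2πf = 514.0 rad/s.
I_d,max = ε₀ A (dE/dt)_max = (8.85×10^-12)(0.0152)(2.287×10^6) = 3.08×10^-7 A.

3.08×10^-7 A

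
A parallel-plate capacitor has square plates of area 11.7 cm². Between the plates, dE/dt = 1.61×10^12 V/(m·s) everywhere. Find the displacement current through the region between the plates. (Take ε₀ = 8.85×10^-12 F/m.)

The displacement current is ε₀ times dΦ_E/dt = ε₀ A dE/dt = (8.85×10^-12)(1.17×10^-3)(1.61×10^12) = 0.0167 A.

0.0167 A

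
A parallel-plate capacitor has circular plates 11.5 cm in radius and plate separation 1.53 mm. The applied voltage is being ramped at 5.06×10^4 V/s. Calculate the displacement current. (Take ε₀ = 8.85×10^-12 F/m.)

1.22×10^-5 A

The field between the plates is E = V/d, so dE/dt = (5.06×10^4)/(1.53×10^-3 m) = 3.307×10^7 V/(m·s).
I_d = ε₀ A (dE/dt) = (8.85×10^-12)(0.04155)(3.307×10^7) = 1.22×10^-5 A.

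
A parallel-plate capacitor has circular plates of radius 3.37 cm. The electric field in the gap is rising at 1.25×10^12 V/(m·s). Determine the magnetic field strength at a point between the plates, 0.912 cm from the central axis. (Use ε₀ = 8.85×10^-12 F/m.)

6.34×10^-8 T

Total displacement current: I_d = ε₀(πR²)(dE/dt) = (8.85×10^-12)(3.568×10^-3)(1.25×10^12) = 0.03947 A.
For r < R the Ampère–Maxwell law gives B(2πr) = μ₀ I_d (r²/R²), so B = μ₀ I_d r/(2πR²) = (4π×10^-7)(0.03947)(9.12×10^-3)/(2π·0.0337²) = 6.34×10^-8 T.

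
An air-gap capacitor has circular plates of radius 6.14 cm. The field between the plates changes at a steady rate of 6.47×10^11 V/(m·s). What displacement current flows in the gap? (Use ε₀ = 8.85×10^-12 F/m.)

0.0678 A

With a uniform field, Φ_E = EA, so I_d = ε₀ A dE/dt = 0.0678 A.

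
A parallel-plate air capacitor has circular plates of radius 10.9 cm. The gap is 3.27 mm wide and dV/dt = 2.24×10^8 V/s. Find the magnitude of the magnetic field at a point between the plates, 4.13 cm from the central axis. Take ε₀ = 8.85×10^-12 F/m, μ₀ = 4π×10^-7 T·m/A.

With E = V/d, dE/dt = 6.850×10^10 V/(m·s) and πR² = 0.03733 m², giving I_d = ε₀ πR² dE/dt = 0.02263 A.
An Ampèrian loop of radius r encloses a fraction (r/R)² of I_d. Then B·2πr = μ₀ I_d (r/R)², giving B = μ₀ I_d r/(2πR²) = 1.57×10^-8 T.

1.57×10^-8 T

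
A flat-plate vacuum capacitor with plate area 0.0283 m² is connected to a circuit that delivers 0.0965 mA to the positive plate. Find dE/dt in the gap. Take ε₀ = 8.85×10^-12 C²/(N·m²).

3.85×10^8 V/(m·s)

Charge continuity gives I_d = I = 9.65×10^-5 A between the plates.
Inverting I_d = ε₀ A dE/dt gives dE/dt = 9.65×10^-5 / (8.85×10^-12 · 0.0283) = 3.85×10^8 V/(m·s).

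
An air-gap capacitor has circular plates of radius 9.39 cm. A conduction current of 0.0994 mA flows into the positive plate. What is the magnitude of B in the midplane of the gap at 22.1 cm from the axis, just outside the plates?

No conduction current crosses the gap, so I_d there equals the 9.94×10^-5 A in the leads.
For r ≥ R the full I_d is enclosed: B = μ₀ I_d/(2πr) = (4π×10^-7)(9.94×10^-5)/(2π·0.221) = 9.00×10^-11 T.

9.00×10^-11 T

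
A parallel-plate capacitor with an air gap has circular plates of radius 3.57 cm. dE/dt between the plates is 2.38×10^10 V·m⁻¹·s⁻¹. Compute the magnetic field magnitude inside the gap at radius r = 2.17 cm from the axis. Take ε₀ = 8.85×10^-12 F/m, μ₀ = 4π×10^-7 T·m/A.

Through the whole plate area (πR² = 4.004×10^-3 m²), I_d = ε₀ πR² dE/dt = 8.434×10^-4 A.
An Ampèrian loop of radius r encloses a fraction (r/R)² of I_d. Then B·2πr = μ₀ I_d (r/R)², giving B = μ₀ I_d r/(2πR²) = 2.87×10^-9 T.

2.87×10^-9 T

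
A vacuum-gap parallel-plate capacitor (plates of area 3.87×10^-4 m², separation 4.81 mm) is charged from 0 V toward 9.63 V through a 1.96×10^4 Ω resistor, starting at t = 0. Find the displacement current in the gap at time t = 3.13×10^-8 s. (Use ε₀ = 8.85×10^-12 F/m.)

5.22×10^-5 A

With C = ε₀A/d = (8.85×10^-12)(3.87×10^-4)/(4.81×10^-3) = 7.120×10^-13 F, the time constant is τ = RC = 1.396×10^-8 s, so t/τ = 2.242 and e^(−t/τ) = 0.1062.
I_d = I_cond = (V₀/R) e^(−t/τ) = (4.913×10^-4)(0.1062) = 5.22×10^-5 A.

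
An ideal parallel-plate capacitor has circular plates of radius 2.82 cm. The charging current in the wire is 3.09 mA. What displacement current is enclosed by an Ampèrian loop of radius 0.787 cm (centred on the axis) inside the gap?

2.41×10^-4 A

Between the plates the displacement current equals the wire current: I_d = 3.09 mA = 3.09×10^-3 A.
The field is uniform, so I_d,enc = I_d (r/R)² = (3.09×10^-3)(0.787/2.82)² = 2.41×10^-4 A.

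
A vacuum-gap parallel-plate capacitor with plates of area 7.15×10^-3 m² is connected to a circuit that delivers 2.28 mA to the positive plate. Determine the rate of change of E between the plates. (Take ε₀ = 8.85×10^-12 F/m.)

3.60×10^10 V/(m·s)

By continuity, I_d in the gap equals the 2.28 mA flowing in the wire.
Since I_d = ε₀ A dE/dt, dE/dt = I_d/(ε₀A) = (2.28×10^-3)/((8.85×10^-12)(7.15×10^-3)) = 3.60×10^10 V/(m·s).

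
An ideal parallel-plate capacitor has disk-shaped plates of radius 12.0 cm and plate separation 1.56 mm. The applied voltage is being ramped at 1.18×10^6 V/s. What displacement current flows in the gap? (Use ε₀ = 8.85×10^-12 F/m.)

The field between the plates is E = V/d, so dE/dt = (1.18×10^6)/(1.56×10^-3 m) = 7.564×10^8 V/(m·s).
I_d = ε₀ A (dE/dt) = (8.85×10^-12)(0.04524)(7.564×10^8) = 3.03×10^-4 A.

3.03×10^-4 A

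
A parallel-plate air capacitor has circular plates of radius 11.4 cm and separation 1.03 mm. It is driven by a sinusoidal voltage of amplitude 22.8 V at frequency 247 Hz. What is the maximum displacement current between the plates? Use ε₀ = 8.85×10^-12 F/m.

The displacement current equals the conduction current C dV/dt, which peaks at C V₀ ω.
With C = ε₀A/d = (8.85×10^-12)(0.04083)/(1.03×10^-3) = 3.508×10^-10 F and ω = 2πf = 1552 rad/s, I_d,max = (3.508×10^-10)(22.8)(1552) = 1.24×10^-5 A.

1.24×10^-5 A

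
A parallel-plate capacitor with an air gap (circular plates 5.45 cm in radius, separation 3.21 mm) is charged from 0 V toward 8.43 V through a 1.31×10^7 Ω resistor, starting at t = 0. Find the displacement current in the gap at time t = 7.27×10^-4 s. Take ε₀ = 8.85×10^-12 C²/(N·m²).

C = ε₀A/d = (8.85×10^-12)(9.331×10^-3)/(3.21×10^-3) = 2.573×10^-11 F and τ = RC = 3.371×10^-4 s. I_d in the gap equals the RC charging current.
I_d(t) = (V₀/R) e^(−t/τ) = 6.435×10^-7 · e^(−2.157) = 7.44×10^-8 A.

7.44×10^-8 A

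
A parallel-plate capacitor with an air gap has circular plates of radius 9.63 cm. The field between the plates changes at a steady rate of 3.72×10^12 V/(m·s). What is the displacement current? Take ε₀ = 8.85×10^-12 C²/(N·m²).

0.959 A

I_d = ε₀ A (dE/dt) = (8.85×10^-12)(0.02913 m²)(3.72×10^12) = 0.959 A.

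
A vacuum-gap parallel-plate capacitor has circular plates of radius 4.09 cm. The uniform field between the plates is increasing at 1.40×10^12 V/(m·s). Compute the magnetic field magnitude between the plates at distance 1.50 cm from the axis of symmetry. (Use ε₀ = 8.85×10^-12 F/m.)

Total displacement current: I_d = ε₀(πR²)(dE/dt) = (8.85×10^-12)(5.255×10^-3)(1.40×10^12) = 0.06511 A.
An Ampèrian loop of radius r encloses a fraction (r/R)² of I_d. Then B·2πr = μ₀ I_d (r/R)², giving B = μ₀ I_d r/(2πR²) = 1.17×10^-7 T.

1.17×10^-7 T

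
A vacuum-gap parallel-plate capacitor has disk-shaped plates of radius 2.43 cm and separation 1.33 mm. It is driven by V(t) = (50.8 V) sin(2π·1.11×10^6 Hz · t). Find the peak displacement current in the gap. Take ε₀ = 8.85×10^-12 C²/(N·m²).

C = ε₀A/d = (8.85×10^-12)(1.855×10^-3)/(1.33×10^-3) = 1.234×10^-11 F; ω = 2πf = 6.974×10^6 rad/s.
I_d = C dV/dt, so |I_d|_max = C V₀ ω = (1.234×10^-11)(50.8)(6.974×10^6) = 4.37×10^-3 A.

4.37×10^-3 A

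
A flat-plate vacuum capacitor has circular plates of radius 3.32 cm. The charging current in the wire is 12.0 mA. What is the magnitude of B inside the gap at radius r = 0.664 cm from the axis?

By continuity the displacement current in the gap matches the conduction current: I_d = 0.0120 A.
An Ampèrian loop of radius r encloses a fraction (r/R)² of I_d. Then B·2πr = μ₀ I_d (r/R)², giving B = μ₀ I_d r/(2πR²) = 1.45×10^-8 T.

1.45×10^-8 T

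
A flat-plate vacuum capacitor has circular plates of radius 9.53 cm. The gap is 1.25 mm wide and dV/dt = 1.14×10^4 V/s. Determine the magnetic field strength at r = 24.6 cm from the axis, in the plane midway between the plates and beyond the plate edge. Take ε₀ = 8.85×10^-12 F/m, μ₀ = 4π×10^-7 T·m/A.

1.87×10^-12 T

dE/dt = (dV/dt)/d = 9.120×10^6 V/(m·s); I_d = ε₀(πR²)(dE/dt) = (8.85×10^-12)(0.02853)(9.120×10^6) = 2.303×10^-6 A.
For r ≥ R the full I_d is enclosed: B = μ₀ I_d/(2πr) = (4π×10^-7)(2.303×10^-6)/(2π·0.246) = 1.87×10^-12 T.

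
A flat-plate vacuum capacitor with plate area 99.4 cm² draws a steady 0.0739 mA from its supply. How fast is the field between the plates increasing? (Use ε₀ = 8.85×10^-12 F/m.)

8.40×10^8 V/(m·s)

The displacement current between the plates equals the conduction current, I_d = 0.0739 mA.
Inverting I_d = ε₀ A dE/dt gives dE/dt = 7.39×10^-5 / (8.85×10^-12 · 9.94×10^-3) = 8.40×10^8 V/(m·s).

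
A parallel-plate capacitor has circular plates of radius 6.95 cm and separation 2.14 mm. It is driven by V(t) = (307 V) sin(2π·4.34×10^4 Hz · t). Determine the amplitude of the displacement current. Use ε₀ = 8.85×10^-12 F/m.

5.25×10^-3 A

(dE/dt)_max = V₀ω/d = 3.912×10^10 V/(m·s); ω = 2πf = 2.727×10^5 rad/s.
I_d,max = ε₀ A (dE/dt)_max = (8.85×10^-12)(0.01517)(3.912×10^10) = 5.25×10^-3 A.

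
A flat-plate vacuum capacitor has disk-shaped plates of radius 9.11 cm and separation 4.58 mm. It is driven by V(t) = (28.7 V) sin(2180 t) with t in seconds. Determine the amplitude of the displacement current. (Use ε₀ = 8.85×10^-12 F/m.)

3.15×10^-6 A

The displacement current equals the conduction current C dV/dt, which peaks at C V₀ ω.
With C = ε₀A/d = (8.85×10^-12)(0.02607)/(4.58×10^-3) = 5.038×10^-11 F and ω = 2180 rad/s, I_d,max = (5.038×10^-11)(28.7)(2180) = 3.15×10^-6 A.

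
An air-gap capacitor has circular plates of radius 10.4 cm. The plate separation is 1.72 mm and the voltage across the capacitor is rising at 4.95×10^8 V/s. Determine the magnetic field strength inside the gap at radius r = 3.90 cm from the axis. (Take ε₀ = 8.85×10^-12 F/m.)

6.24×10^-8 T

With E = V/d, dE/dt = 2.878×10^11 V/(m·s) and πR² = 0.03398 m², giving I_d = ε₀ πR² dE/dt = 0.08655 A.
An Ampèrian loop of radius r encloses a fraction (r/R)² of I_d. Then B·2πr = μ₀ I_d (r/R)², giving B = μ₀ I_d r/(2πR²) = 6.24×10^-8 T.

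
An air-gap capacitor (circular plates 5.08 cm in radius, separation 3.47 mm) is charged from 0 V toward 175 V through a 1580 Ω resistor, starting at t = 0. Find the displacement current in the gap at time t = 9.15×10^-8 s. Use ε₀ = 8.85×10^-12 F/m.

6.73×10^-3 A

With C = ε₀A/d = (8.85×10^-12)(8.107×10^-3)/(3.47×10^-3) = 2.068×10^-11 F, the time constant is τ = RC = 3.267×10^-8 s, so t/τ = 2.801 and e^(−t/τ) = 0.06075.
I_d = I_cond = (V₀/R) e^(−t/τ) = (0.1108)(0.06075) = 6.73×10^-3 A.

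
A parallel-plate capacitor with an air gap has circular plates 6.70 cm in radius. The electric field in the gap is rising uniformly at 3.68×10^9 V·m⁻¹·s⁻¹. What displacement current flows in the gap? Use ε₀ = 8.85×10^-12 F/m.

I_d = ε₀ A (dE/dt) = (8.85×10^-12)(0.01410 m²)(3.68×10^9) = 4.59×10^-4 A.

4.59×10^-4 A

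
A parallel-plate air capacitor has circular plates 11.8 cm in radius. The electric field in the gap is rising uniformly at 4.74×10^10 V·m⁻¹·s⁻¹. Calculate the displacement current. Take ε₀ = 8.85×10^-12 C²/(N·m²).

0.0183 A

The displacement current is ε₀ times dΦ_E/dt = ε₀ A dE/dt = (8.85×10^-12)(0.04374)(4.74×10^10) = 0.0183 A.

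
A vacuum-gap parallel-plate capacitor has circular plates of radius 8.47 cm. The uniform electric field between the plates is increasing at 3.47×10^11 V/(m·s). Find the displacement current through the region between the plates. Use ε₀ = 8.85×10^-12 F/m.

The displacement current is ε₀ times dΦ_E/dt = ε₀ A dE/dt = (8.85×10^-12)(0.02254)(3.47×10^11) = 0.0692 A.

0.0692 A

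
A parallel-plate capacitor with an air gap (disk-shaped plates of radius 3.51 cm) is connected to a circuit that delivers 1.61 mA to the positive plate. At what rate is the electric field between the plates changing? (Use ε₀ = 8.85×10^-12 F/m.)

Charge continuity gives I_d = I = 1.61×10^-3 A between the plates.
Then dE/dt = I_d/(ε₀A) = 4.70×10^10 V/(m·s).

4.70×10^10 V/(m·s)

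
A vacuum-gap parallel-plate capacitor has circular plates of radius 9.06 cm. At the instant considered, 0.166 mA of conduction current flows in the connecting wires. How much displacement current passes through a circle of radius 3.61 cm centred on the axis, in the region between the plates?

No conduction current crosses the gap, so I_d there equals the 1.66×10^-4 A in the leads.
Since J_d is uniform, the enclosed fraction is (r/R)² = 0.1588, giving I_d,enc = 2.64×10^-5 A.

2.64×10^-5 A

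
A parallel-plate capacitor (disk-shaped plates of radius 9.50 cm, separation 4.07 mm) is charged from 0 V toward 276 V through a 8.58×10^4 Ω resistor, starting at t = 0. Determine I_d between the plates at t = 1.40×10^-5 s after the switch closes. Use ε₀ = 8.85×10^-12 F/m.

2.28×10^-4 A

C = ε₀A/d = (8.85×10^-12)(0.02835)/(4.07×10^-3) = 6.165×10^-11 F and τ = RC = 5.290×10^-6 s. I_d in the gap equals the RC charging current.
I_d(t) = (V₀/R) e^(−t/τ) = 3.217×10^-3 · e^(−2.647) = 2.28×10^-4 A.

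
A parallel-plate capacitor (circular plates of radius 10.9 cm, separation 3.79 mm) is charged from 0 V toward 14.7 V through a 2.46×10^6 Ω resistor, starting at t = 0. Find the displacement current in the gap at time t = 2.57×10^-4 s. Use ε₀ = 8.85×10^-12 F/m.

C = ε₀A/d = (8.85×10^-12)(0.03733)/(3.79×10^-3) = 8.717×10^-11 F, so τ = RC = 2.144×10^-4 s.
The conduction current is I(t) = (V₀/R) e^(−t/τ), and the displacement current between the plates equals it.
t/τ = 1.199; I_d = (14.7/2.46×10^6) · e^(−1.199) = (5.976×10^-6)(0.3015) = 1.80×10^-6 A.

1.80×10^-6 A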